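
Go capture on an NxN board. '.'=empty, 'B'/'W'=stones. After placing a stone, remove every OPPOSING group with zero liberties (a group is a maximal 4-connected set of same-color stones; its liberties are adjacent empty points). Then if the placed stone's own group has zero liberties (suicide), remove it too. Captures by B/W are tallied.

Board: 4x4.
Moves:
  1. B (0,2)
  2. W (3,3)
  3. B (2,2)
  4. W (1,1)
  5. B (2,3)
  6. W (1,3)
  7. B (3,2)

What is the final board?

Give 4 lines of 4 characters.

Answer: ..B.
.W.W
..BB
..B.

Derivation:
Move 1: B@(0,2) -> caps B=0 W=0
Move 2: W@(3,3) -> caps B=0 W=0
Move 3: B@(2,2) -> caps B=0 W=0
Move 4: W@(1,1) -> caps B=0 W=0
Move 5: B@(2,3) -> caps B=0 W=0
Move 6: W@(1,3) -> caps B=0 W=0
Move 7: B@(3,2) -> caps B=1 W=0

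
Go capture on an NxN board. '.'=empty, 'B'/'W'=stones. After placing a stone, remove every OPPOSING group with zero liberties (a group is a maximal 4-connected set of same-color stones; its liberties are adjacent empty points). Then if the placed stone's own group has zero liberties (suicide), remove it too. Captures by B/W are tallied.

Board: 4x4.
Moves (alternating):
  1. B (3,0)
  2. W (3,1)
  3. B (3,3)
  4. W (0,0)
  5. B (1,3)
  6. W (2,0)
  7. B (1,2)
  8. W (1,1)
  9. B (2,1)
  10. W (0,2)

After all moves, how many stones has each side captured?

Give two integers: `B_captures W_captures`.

Move 1: B@(3,0) -> caps B=0 W=0
Move 2: W@(3,1) -> caps B=0 W=0
Move 3: B@(3,3) -> caps B=0 W=0
Move 4: W@(0,0) -> caps B=0 W=0
Move 5: B@(1,3) -> caps B=0 W=0
Move 6: W@(2,0) -> caps B=0 W=1
Move 7: B@(1,2) -> caps B=0 W=1
Move 8: W@(1,1) -> caps B=0 W=1
Move 9: B@(2,1) -> caps B=0 W=1
Move 10: W@(0,2) -> caps B=0 W=1

Answer: 0 1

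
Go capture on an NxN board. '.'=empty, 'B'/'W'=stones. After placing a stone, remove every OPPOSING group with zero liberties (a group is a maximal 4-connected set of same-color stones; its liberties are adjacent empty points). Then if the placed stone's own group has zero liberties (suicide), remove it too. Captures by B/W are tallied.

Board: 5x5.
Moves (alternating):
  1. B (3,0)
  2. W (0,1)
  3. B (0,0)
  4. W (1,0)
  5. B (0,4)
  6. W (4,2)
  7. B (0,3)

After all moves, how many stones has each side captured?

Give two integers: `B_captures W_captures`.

Move 1: B@(3,0) -> caps B=0 W=0
Move 2: W@(0,1) -> caps B=0 W=0
Move 3: B@(0,0) -> caps B=0 W=0
Move 4: W@(1,0) -> caps B=0 W=1
Move 5: B@(0,4) -> caps B=0 W=1
Move 6: W@(4,2) -> caps B=0 W=1
Move 7: B@(0,3) -> caps B=0 W=1

Answer: 0 1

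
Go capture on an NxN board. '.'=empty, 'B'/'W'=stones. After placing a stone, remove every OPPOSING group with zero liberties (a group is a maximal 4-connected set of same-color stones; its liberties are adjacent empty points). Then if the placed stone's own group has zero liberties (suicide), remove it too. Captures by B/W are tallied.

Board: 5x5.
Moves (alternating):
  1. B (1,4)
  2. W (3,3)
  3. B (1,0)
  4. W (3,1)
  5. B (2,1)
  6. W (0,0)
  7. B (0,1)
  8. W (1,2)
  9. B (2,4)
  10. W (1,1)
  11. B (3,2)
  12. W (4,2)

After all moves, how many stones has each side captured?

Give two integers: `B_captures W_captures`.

Move 1: B@(1,4) -> caps B=0 W=0
Move 2: W@(3,3) -> caps B=0 W=0
Move 3: B@(1,0) -> caps B=0 W=0
Move 4: W@(3,1) -> caps B=0 W=0
Move 5: B@(2,1) -> caps B=0 W=0
Move 6: W@(0,0) -> caps B=0 W=0
Move 7: B@(0,1) -> caps B=1 W=0
Move 8: W@(1,2) -> caps B=1 W=0
Move 9: B@(2,4) -> caps B=1 W=0
Move 10: W@(1,1) -> caps B=1 W=0
Move 11: B@(3,2) -> caps B=1 W=0
Move 12: W@(4,2) -> caps B=1 W=0

Answer: 1 0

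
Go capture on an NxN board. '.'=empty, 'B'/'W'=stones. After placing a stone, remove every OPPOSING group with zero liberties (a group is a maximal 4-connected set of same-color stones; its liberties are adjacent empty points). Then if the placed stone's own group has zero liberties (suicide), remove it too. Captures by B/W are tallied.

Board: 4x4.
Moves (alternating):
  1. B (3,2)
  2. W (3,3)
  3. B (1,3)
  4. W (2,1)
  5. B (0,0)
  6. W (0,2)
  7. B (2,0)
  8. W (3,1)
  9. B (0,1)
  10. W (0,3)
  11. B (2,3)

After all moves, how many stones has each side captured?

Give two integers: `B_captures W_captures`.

Answer: 1 0

Derivation:
Move 1: B@(3,2) -> caps B=0 W=0
Move 2: W@(3,3) -> caps B=0 W=0
Move 3: B@(1,3) -> caps B=0 W=0
Move 4: W@(2,1) -> caps B=0 W=0
Move 5: B@(0,0) -> caps B=0 W=0
Move 6: W@(0,2) -> caps B=0 W=0
Move 7: B@(2,0) -> caps B=0 W=0
Move 8: W@(3,1) -> caps B=0 W=0
Move 9: B@(0,1) -> caps B=0 W=0
Move 10: W@(0,3) -> caps B=0 W=0
Move 11: B@(2,3) -> caps B=1 W=0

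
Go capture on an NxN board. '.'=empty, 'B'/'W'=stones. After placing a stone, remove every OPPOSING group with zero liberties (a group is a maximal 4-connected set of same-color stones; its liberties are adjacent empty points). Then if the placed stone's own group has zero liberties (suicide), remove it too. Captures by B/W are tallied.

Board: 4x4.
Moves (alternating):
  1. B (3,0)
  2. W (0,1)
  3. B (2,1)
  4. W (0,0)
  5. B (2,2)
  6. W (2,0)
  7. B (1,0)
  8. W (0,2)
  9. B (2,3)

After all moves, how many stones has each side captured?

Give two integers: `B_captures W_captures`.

Move 1: B@(3,0) -> caps B=0 W=0
Move 2: W@(0,1) -> caps B=0 W=0
Move 3: B@(2,1) -> caps B=0 W=0
Move 4: W@(0,0) -> caps B=0 W=0
Move 5: B@(2,2) -> caps B=0 W=0
Move 6: W@(2,0) -> caps B=0 W=0
Move 7: B@(1,0) -> caps B=1 W=0
Move 8: W@(0,2) -> caps B=1 W=0
Move 9: B@(2,3) -> caps B=1 W=0

Answer: 1 0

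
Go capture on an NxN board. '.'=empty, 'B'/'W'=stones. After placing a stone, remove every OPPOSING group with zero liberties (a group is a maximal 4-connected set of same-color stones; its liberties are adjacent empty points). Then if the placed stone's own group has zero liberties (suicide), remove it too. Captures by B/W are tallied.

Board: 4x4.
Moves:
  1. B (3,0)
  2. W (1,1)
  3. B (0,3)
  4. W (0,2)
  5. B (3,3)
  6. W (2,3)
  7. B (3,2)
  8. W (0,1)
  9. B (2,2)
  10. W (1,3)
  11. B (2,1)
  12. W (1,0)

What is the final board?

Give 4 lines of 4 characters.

Move 1: B@(3,0) -> caps B=0 W=0
Move 2: W@(1,1) -> caps B=0 W=0
Move 3: B@(0,3) -> caps B=0 W=0
Move 4: W@(0,2) -> caps B=0 W=0
Move 5: B@(3,3) -> caps B=0 W=0
Move 6: W@(2,3) -> caps B=0 W=0
Move 7: B@(3,2) -> caps B=0 W=0
Move 8: W@(0,1) -> caps B=0 W=0
Move 9: B@(2,2) -> caps B=0 W=0
Move 10: W@(1,3) -> caps B=0 W=1
Move 11: B@(2,1) -> caps B=0 W=1
Move 12: W@(1,0) -> caps B=0 W=1

Answer: .WW.
WW.W
.BBW
B.BB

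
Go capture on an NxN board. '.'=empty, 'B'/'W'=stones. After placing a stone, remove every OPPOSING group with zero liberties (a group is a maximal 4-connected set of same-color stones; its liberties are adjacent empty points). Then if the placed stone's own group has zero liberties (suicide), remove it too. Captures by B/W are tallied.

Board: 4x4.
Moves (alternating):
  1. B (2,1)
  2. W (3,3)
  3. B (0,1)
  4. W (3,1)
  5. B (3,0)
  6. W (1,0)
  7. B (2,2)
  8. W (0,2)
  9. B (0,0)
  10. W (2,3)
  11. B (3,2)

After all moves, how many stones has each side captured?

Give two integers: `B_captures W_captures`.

Answer: 1 0

Derivation:
Move 1: B@(2,1) -> caps B=0 W=0
Move 2: W@(3,3) -> caps B=0 W=0
Move 3: B@(0,1) -> caps B=0 W=0
Move 4: W@(3,1) -> caps B=0 W=0
Move 5: B@(3,0) -> caps B=0 W=0
Move 6: W@(1,0) -> caps B=0 W=0
Move 7: B@(2,2) -> caps B=0 W=0
Move 8: W@(0,2) -> caps B=0 W=0
Move 9: B@(0,0) -> caps B=0 W=0
Move 10: W@(2,3) -> caps B=0 W=0
Move 11: B@(3,2) -> caps B=1 W=0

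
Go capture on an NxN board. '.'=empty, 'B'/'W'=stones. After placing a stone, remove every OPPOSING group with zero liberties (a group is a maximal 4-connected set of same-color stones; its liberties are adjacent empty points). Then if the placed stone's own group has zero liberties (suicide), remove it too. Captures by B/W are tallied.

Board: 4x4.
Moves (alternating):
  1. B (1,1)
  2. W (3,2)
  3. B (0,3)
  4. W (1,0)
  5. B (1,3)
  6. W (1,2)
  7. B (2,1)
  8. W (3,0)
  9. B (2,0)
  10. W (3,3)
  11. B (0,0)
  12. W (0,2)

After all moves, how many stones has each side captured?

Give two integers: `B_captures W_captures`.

Move 1: B@(1,1) -> caps B=0 W=0
Move 2: W@(3,2) -> caps B=0 W=0
Move 3: B@(0,3) -> caps B=0 W=0
Move 4: W@(1,0) -> caps B=0 W=0
Move 5: B@(1,3) -> caps B=0 W=0
Move 6: W@(1,2) -> caps B=0 W=0
Move 7: B@(2,1) -> caps B=0 W=0
Move 8: W@(3,0) -> caps B=0 W=0
Move 9: B@(2,0) -> caps B=0 W=0
Move 10: W@(3,3) -> caps B=0 W=0
Move 11: B@(0,0) -> caps B=1 W=0
Move 12: W@(0,2) -> caps B=1 W=0

Answer: 1 0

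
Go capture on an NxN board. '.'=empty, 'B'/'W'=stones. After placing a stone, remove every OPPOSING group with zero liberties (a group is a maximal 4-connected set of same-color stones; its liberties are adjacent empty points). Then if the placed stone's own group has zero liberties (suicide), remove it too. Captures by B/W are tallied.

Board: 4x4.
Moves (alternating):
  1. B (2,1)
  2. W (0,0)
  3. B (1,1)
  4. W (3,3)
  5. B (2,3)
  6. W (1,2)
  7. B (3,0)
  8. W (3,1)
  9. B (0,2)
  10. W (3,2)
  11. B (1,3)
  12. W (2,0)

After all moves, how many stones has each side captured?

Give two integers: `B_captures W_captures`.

Answer: 0 1

Derivation:
Move 1: B@(2,1) -> caps B=0 W=0
Move 2: W@(0,0) -> caps B=0 W=0
Move 3: B@(1,1) -> caps B=0 W=0
Move 4: W@(3,3) -> caps B=0 W=0
Move 5: B@(2,3) -> caps B=0 W=0
Move 6: W@(1,2) -> caps B=0 W=0
Move 7: B@(3,0) -> caps B=0 W=0
Move 8: W@(3,1) -> caps B=0 W=0
Move 9: B@(0,2) -> caps B=0 W=0
Move 10: W@(3,2) -> caps B=0 W=0
Move 11: B@(1,3) -> caps B=0 W=0
Move 12: W@(2,0) -> caps B=0 W=1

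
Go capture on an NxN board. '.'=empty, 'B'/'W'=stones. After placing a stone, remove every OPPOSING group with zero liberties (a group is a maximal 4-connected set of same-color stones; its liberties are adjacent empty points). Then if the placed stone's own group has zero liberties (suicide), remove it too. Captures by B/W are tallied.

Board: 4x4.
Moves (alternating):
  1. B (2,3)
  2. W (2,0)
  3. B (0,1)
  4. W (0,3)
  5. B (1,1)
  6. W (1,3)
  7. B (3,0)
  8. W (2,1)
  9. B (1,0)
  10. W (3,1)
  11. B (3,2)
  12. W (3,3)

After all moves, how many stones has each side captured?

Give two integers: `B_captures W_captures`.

Answer: 0 1

Derivation:
Move 1: B@(2,3) -> caps B=0 W=0
Move 2: W@(2,0) -> caps B=0 W=0
Move 3: B@(0,1) -> caps B=0 W=0
Move 4: W@(0,3) -> caps B=0 W=0
Move 5: B@(1,1) -> caps B=0 W=0
Move 6: W@(1,3) -> caps B=0 W=0
Move 7: B@(3,0) -> caps B=0 W=0
Move 8: W@(2,1) -> caps B=0 W=0
Move 9: B@(1,0) -> caps B=0 W=0
Move 10: W@(3,1) -> caps B=0 W=1
Move 11: B@(3,2) -> caps B=0 W=1
Move 12: W@(3,3) -> caps B=0 W=1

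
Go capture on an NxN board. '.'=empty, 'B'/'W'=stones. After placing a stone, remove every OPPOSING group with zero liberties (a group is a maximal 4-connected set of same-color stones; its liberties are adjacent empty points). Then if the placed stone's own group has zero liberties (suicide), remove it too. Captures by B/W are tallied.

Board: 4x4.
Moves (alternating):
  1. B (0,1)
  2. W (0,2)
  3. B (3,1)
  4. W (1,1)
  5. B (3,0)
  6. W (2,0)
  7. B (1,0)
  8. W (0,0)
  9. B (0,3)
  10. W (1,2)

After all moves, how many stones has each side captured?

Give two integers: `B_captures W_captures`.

Move 1: B@(0,1) -> caps B=0 W=0
Move 2: W@(0,2) -> caps B=0 W=0
Move 3: B@(3,1) -> caps B=0 W=0
Move 4: W@(1,1) -> caps B=0 W=0
Move 5: B@(3,0) -> caps B=0 W=0
Move 6: W@(2,0) -> caps B=0 W=0
Move 7: B@(1,0) -> caps B=0 W=0
Move 8: W@(0,0) -> caps B=0 W=2
Move 9: B@(0,3) -> caps B=0 W=2
Move 10: W@(1,2) -> caps B=0 W=2

Answer: 0 2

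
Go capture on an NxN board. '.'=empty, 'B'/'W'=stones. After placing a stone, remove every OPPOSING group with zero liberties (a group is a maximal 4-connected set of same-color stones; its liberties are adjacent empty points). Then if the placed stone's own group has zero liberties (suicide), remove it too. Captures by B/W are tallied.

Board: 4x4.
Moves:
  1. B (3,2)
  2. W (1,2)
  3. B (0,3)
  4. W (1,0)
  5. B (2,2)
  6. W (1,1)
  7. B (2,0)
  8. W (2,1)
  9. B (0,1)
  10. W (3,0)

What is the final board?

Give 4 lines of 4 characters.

Move 1: B@(3,2) -> caps B=0 W=0
Move 2: W@(1,2) -> caps B=0 W=0
Move 3: B@(0,3) -> caps B=0 W=0
Move 4: W@(1,0) -> caps B=0 W=0
Move 5: B@(2,2) -> caps B=0 W=0
Move 6: W@(1,1) -> caps B=0 W=0
Move 7: B@(2,0) -> caps B=0 W=0
Move 8: W@(2,1) -> caps B=0 W=0
Move 9: B@(0,1) -> caps B=0 W=0
Move 10: W@(3,0) -> caps B=0 W=1

Answer: .B.B
WWW.
.WB.
W.B.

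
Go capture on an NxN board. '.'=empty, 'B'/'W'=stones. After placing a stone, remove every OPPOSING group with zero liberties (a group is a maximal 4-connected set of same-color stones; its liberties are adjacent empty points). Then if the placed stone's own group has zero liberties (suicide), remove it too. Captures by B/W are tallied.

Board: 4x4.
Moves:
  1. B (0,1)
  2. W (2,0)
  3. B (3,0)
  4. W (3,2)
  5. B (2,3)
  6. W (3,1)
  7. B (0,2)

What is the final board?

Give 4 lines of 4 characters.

Move 1: B@(0,1) -> caps B=0 W=0
Move 2: W@(2,0) -> caps B=0 W=0
Move 3: B@(3,0) -> caps B=0 W=0
Move 4: W@(3,2) -> caps B=0 W=0
Move 5: B@(2,3) -> caps B=0 W=0
Move 6: W@(3,1) -> caps B=0 W=1
Move 7: B@(0,2) -> caps B=0 W=1

Answer: .BB.
....
W..B
.WW.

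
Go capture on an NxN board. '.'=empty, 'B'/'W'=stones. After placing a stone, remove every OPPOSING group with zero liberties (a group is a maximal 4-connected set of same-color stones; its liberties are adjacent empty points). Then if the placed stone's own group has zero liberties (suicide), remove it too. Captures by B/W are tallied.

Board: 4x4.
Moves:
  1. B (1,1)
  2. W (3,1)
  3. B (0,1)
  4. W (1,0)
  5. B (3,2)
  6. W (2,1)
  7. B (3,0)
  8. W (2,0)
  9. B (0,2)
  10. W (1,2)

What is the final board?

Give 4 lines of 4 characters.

Move 1: B@(1,1) -> caps B=0 W=0
Move 2: W@(3,1) -> caps B=0 W=0
Move 3: B@(0,1) -> caps B=0 W=0
Move 4: W@(1,0) -> caps B=0 W=0
Move 5: B@(3,2) -> caps B=0 W=0
Move 6: W@(2,1) -> caps B=0 W=0
Move 7: B@(3,0) -> caps B=0 W=0
Move 8: W@(2,0) -> caps B=0 W=1
Move 9: B@(0,2) -> caps B=0 W=1
Move 10: W@(1,2) -> caps B=0 W=1

Answer: .BB.
WBW.
WW..
.WB.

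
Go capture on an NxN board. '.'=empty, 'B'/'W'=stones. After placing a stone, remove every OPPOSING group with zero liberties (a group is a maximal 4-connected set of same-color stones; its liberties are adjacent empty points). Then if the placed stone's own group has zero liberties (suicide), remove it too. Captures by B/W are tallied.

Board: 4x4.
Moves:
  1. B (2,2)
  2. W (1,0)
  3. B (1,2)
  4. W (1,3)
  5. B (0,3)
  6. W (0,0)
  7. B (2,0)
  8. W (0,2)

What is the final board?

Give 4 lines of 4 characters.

Answer: W.W.
W.BW
B.B.
....

Derivation:
Move 1: B@(2,2) -> caps B=0 W=0
Move 2: W@(1,0) -> caps B=0 W=0
Move 3: B@(1,2) -> caps B=0 W=0
Move 4: W@(1,3) -> caps B=0 W=0
Move 5: B@(0,3) -> caps B=0 W=0
Move 6: W@(0,0) -> caps B=0 W=0
Move 7: B@(2,0) -> caps B=0 W=0
Move 8: W@(0,2) -> caps B=0 W=1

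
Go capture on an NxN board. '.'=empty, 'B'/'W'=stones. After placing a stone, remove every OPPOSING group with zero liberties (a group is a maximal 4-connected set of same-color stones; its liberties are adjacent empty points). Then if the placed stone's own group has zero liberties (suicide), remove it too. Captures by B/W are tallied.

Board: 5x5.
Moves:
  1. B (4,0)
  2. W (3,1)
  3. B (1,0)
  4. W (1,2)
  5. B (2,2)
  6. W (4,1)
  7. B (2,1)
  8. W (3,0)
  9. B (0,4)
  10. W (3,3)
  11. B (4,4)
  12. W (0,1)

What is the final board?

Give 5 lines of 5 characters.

Answer: .W..B
B.W..
.BB..
WW.W.
.W..B

Derivation:
Move 1: B@(4,0) -> caps B=0 W=0
Move 2: W@(3,1) -> caps B=0 W=0
Move 3: B@(1,0) -> caps B=0 W=0
Move 4: W@(1,2) -> caps B=0 W=0
Move 5: B@(2,2) -> caps B=0 W=0
Move 6: W@(4,1) -> caps B=0 W=0
Move 7: B@(2,1) -> caps B=0 W=0
Move 8: W@(3,0) -> caps B=0 W=1
Move 9: B@(0,4) -> caps B=0 W=1
Move 10: W@(3,3) -> caps B=0 W=1
Move 11: B@(4,4) -> caps B=0 W=1
Move 12: W@(0,1) -> caps B=0 W=1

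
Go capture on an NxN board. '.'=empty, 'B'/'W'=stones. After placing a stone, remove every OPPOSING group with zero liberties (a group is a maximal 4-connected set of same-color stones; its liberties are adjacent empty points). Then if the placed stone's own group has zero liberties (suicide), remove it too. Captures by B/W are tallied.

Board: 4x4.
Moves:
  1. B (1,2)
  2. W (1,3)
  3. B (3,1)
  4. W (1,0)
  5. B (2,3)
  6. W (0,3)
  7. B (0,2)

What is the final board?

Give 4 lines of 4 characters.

Move 1: B@(1,2) -> caps B=0 W=0
Move 2: W@(1,3) -> caps B=0 W=0
Move 3: B@(3,1) -> caps B=0 W=0
Move 4: W@(1,0) -> caps B=0 W=0
Move 5: B@(2,3) -> caps B=0 W=0
Move 6: W@(0,3) -> caps B=0 W=0
Move 7: B@(0,2) -> caps B=2 W=0

Answer: ..B.
W.B.
...B
.B..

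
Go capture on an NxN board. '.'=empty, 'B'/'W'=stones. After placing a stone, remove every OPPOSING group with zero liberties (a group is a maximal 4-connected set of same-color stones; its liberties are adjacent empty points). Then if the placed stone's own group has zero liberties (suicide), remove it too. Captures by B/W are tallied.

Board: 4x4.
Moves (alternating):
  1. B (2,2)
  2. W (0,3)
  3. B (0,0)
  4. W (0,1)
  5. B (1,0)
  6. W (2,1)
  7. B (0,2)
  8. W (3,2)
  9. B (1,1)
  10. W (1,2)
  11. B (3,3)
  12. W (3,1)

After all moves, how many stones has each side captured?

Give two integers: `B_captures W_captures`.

Answer: 1 0

Derivation:
Move 1: B@(2,2) -> caps B=0 W=0
Move 2: W@(0,3) -> caps B=0 W=0
Move 3: B@(0,0) -> caps B=0 W=0
Move 4: W@(0,1) -> caps B=0 W=0
Move 5: B@(1,0) -> caps B=0 W=0
Move 6: W@(2,1) -> caps B=0 W=0
Move 7: B@(0,2) -> caps B=0 W=0
Move 8: W@(3,2) -> caps B=0 W=0
Move 9: B@(1,1) -> caps B=1 W=0
Move 10: W@(1,2) -> caps B=1 W=0
Move 11: B@(3,3) -> caps B=1 W=0
Move 12: W@(3,1) -> caps B=1 W=0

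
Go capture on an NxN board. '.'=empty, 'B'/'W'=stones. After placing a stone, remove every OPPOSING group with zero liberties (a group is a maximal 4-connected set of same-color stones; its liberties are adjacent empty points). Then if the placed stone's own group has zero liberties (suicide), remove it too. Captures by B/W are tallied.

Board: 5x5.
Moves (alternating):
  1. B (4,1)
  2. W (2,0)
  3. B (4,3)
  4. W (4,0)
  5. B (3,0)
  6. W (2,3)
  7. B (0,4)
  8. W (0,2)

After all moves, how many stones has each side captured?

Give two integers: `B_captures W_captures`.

Answer: 1 0

Derivation:
Move 1: B@(4,1) -> caps B=0 W=0
Move 2: W@(2,0) -> caps B=0 W=0
Move 3: B@(4,3) -> caps B=0 W=0
Move 4: W@(4,0) -> caps B=0 W=0
Move 5: B@(3,0) -> caps B=1 W=0
Move 6: W@(2,3) -> caps B=1 W=0
Move 7: B@(0,4) -> caps B=1 W=0
Move 8: W@(0,2) -> caps B=1 W=0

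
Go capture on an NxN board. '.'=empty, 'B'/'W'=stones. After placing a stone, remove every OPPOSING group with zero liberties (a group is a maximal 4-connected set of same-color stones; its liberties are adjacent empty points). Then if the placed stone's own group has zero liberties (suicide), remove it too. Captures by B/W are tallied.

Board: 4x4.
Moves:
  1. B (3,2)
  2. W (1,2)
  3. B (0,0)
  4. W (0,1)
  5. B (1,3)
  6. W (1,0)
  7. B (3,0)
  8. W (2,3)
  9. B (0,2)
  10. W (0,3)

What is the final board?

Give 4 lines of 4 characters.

Answer: .W.W
W.W.
...W
B.B.

Derivation:
Move 1: B@(3,2) -> caps B=0 W=0
Move 2: W@(1,2) -> caps B=0 W=0
Move 3: B@(0,0) -> caps B=0 W=0
Move 4: W@(0,1) -> caps B=0 W=0
Move 5: B@(1,3) -> caps B=0 W=0
Move 6: W@(1,0) -> caps B=0 W=1
Move 7: B@(3,0) -> caps B=0 W=1
Move 8: W@(2,3) -> caps B=0 W=1
Move 9: B@(0,2) -> caps B=0 W=1
Move 10: W@(0,3) -> caps B=0 W=3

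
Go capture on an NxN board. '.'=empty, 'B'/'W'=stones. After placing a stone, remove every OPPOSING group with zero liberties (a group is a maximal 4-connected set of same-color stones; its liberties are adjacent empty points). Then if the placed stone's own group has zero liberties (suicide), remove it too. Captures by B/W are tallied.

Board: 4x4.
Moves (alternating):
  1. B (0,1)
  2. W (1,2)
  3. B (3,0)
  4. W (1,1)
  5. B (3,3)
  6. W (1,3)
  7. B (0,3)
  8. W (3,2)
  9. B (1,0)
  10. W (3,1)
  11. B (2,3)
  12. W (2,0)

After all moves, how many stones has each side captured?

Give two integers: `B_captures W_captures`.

Answer: 0 1

Derivation:
Move 1: B@(0,1) -> caps B=0 W=0
Move 2: W@(1,2) -> caps B=0 W=0
Move 3: B@(3,0) -> caps B=0 W=0
Move 4: W@(1,1) -> caps B=0 W=0
Move 5: B@(3,3) -> caps B=0 W=0
Move 6: W@(1,3) -> caps B=0 W=0
Move 7: B@(0,3) -> caps B=0 W=0
Move 8: W@(3,2) -> caps B=0 W=0
Move 9: B@(1,0) -> caps B=0 W=0
Move 10: W@(3,1) -> caps B=0 W=0
Move 11: B@(2,3) -> caps B=0 W=0
Move 12: W@(2,0) -> caps B=0 W=1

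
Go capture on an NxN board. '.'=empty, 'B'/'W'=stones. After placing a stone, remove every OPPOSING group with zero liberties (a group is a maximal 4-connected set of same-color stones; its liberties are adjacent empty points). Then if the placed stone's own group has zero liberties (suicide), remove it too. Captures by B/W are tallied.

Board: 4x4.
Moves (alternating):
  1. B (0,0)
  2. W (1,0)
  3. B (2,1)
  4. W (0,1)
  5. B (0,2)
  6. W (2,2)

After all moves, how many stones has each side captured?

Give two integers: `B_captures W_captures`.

Answer: 0 1

Derivation:
Move 1: B@(0,0) -> caps B=0 W=0
Move 2: W@(1,0) -> caps B=0 W=0
Move 3: B@(2,1) -> caps B=0 W=0
Move 4: W@(0,1) -> caps B=0 W=1
Move 5: B@(0,2) -> caps B=0 W=1
Move 6: W@(2,2) -> caps B=0 W=1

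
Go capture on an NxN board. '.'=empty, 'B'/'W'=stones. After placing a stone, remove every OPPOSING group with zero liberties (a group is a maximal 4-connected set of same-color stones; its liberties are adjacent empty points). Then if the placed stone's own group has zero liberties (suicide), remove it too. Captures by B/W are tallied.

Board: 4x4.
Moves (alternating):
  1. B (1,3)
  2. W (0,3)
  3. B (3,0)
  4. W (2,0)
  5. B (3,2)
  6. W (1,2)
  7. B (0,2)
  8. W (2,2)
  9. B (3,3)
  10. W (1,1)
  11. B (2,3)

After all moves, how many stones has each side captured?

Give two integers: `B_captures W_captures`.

Move 1: B@(1,3) -> caps B=0 W=0
Move 2: W@(0,3) -> caps B=0 W=0
Move 3: B@(3,0) -> caps B=0 W=0
Move 4: W@(2,0) -> caps B=0 W=0
Move 5: B@(3,2) -> caps B=0 W=0
Move 6: W@(1,2) -> caps B=0 W=0
Move 7: B@(0,2) -> caps B=1 W=0
Move 8: W@(2,2) -> caps B=1 W=0
Move 9: B@(3,3) -> caps B=1 W=0
Move 10: W@(1,1) -> caps B=1 W=0
Move 11: B@(2,3) -> caps B=1 W=0

Answer: 1 0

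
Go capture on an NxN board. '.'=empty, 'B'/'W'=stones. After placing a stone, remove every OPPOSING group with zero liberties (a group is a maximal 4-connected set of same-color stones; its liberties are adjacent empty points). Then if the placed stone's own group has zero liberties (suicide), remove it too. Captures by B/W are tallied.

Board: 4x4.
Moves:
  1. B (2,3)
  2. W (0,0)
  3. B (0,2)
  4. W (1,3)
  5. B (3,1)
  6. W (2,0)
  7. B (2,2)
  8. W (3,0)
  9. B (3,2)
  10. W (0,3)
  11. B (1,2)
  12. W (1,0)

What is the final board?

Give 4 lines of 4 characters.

Move 1: B@(2,3) -> caps B=0 W=0
Move 2: W@(0,0) -> caps B=0 W=0
Move 3: B@(0,2) -> caps B=0 W=0
Move 4: W@(1,3) -> caps B=0 W=0
Move 5: B@(3,1) -> caps B=0 W=0
Move 6: W@(2,0) -> caps B=0 W=0
Move 7: B@(2,2) -> caps B=0 W=0
Move 8: W@(3,0) -> caps B=0 W=0
Move 9: B@(3,2) -> caps B=0 W=0
Move 10: W@(0,3) -> caps B=0 W=0
Move 11: B@(1,2) -> caps B=2 W=0
Move 12: W@(1,0) -> caps B=2 W=0

Answer: W.B.
W.B.
W.BB
WBB.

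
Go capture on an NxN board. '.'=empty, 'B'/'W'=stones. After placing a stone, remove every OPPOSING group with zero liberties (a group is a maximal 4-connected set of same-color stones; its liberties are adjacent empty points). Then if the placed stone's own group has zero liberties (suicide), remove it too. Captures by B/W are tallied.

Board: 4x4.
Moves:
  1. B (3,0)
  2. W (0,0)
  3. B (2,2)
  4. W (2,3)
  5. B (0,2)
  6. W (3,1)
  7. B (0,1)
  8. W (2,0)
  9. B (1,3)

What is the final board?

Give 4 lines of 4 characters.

Move 1: B@(3,0) -> caps B=0 W=0
Move 2: W@(0,0) -> caps B=0 W=0
Move 3: B@(2,2) -> caps B=0 W=0
Move 4: W@(2,3) -> caps B=0 W=0
Move 5: B@(0,2) -> caps B=0 W=0
Move 6: W@(3,1) -> caps B=0 W=0
Move 7: B@(0,1) -> caps B=0 W=0
Move 8: W@(2,0) -> caps B=0 W=1
Move 9: B@(1,3) -> caps B=0 W=1

Answer: WBB.
...B
W.BW
.W..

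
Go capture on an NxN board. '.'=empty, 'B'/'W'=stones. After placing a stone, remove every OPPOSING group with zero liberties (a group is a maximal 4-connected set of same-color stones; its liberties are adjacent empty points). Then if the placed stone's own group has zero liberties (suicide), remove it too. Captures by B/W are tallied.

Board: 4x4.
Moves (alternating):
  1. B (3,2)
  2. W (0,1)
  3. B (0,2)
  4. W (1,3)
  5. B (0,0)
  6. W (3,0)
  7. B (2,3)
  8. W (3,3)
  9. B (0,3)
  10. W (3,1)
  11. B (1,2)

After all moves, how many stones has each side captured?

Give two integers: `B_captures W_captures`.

Move 1: B@(3,2) -> caps B=0 W=0
Move 2: W@(0,1) -> caps B=0 W=0
Move 3: B@(0,2) -> caps B=0 W=0
Move 4: W@(1,3) -> caps B=0 W=0
Move 5: B@(0,0) -> caps B=0 W=0
Move 6: W@(3,0) -> caps B=0 W=0
Move 7: B@(2,3) -> caps B=0 W=0
Move 8: W@(3,3) -> caps B=0 W=0
Move 9: B@(0,3) -> caps B=0 W=0
Move 10: W@(3,1) -> caps B=0 W=0
Move 11: B@(1,2) -> caps B=1 W=0

Answer: 1 0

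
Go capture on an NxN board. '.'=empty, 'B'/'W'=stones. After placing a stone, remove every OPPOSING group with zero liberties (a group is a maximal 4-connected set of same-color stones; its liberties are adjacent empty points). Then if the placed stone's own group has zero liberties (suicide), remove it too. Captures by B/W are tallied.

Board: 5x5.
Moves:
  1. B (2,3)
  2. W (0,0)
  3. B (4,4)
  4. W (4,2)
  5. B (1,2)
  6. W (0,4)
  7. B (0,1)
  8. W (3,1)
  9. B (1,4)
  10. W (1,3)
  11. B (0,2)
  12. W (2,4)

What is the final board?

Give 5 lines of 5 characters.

Move 1: B@(2,3) -> caps B=0 W=0
Move 2: W@(0,0) -> caps B=0 W=0
Move 3: B@(4,4) -> caps B=0 W=0
Move 4: W@(4,2) -> caps B=0 W=0
Move 5: B@(1,2) -> caps B=0 W=0
Move 6: W@(0,4) -> caps B=0 W=0
Move 7: B@(0,1) -> caps B=0 W=0
Move 8: W@(3,1) -> caps B=0 W=0
Move 9: B@(1,4) -> caps B=0 W=0
Move 10: W@(1,3) -> caps B=0 W=0
Move 11: B@(0,2) -> caps B=0 W=0
Move 12: W@(2,4) -> caps B=0 W=1

Answer: WBB.W
..BW.
...BW
.W...
..W.B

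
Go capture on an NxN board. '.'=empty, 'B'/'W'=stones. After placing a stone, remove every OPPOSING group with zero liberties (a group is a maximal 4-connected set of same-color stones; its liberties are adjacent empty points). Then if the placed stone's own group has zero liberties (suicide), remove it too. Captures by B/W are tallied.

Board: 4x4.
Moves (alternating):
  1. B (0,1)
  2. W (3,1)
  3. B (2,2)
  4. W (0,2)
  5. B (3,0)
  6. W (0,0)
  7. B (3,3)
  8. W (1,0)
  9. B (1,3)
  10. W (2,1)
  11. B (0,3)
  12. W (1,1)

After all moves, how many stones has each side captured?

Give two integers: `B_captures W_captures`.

Answer: 0 1

Derivation:
Move 1: B@(0,1) -> caps B=0 W=0
Move 2: W@(3,1) -> caps B=0 W=0
Move 3: B@(2,2) -> caps B=0 W=0
Move 4: W@(0,2) -> caps B=0 W=0
Move 5: B@(3,0) -> caps B=0 W=0
Move 6: W@(0,0) -> caps B=0 W=0
Move 7: B@(3,3) -> caps B=0 W=0
Move 8: W@(1,0) -> caps B=0 W=0
Move 9: B@(1,3) -> caps B=0 W=0
Move 10: W@(2,1) -> caps B=0 W=0
Move 11: B@(0,3) -> caps B=0 W=0
Move 12: W@(1,1) -> caps B=0 W=1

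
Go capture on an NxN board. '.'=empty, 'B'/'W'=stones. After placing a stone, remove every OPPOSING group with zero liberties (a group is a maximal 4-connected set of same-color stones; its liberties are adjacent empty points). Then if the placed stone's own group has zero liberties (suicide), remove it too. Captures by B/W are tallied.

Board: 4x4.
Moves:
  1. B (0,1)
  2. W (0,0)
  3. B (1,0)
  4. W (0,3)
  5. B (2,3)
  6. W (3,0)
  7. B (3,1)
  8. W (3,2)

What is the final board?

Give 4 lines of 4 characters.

Move 1: B@(0,1) -> caps B=0 W=0
Move 2: W@(0,0) -> caps B=0 W=0
Move 3: B@(1,0) -> caps B=1 W=0
Move 4: W@(0,3) -> caps B=1 W=0
Move 5: B@(2,3) -> caps B=1 W=0
Move 6: W@(3,0) -> caps B=1 W=0
Move 7: B@(3,1) -> caps B=1 W=0
Move 8: W@(3,2) -> caps B=1 W=0

Answer: .B.W
B...
...B
WBW.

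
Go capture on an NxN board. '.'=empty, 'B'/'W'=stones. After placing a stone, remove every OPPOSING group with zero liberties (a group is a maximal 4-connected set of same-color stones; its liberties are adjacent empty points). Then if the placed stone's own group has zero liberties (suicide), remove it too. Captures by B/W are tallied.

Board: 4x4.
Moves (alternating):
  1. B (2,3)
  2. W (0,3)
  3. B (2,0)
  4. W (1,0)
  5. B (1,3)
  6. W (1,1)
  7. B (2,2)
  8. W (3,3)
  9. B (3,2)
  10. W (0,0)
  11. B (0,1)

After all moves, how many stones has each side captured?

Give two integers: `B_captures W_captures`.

Move 1: B@(2,3) -> caps B=0 W=0
Move 2: W@(0,3) -> caps B=0 W=0
Move 3: B@(2,0) -> caps B=0 W=0
Move 4: W@(1,0) -> caps B=0 W=0
Move 5: B@(1,3) -> caps B=0 W=0
Move 6: W@(1,1) -> caps B=0 W=0
Move 7: B@(2,2) -> caps B=0 W=0
Move 8: W@(3,3) -> caps B=0 W=0
Move 9: B@(3,2) -> caps B=1 W=0
Move 10: W@(0,0) -> caps B=1 W=0
Move 11: B@(0,1) -> caps B=1 W=0

Answer: 1 0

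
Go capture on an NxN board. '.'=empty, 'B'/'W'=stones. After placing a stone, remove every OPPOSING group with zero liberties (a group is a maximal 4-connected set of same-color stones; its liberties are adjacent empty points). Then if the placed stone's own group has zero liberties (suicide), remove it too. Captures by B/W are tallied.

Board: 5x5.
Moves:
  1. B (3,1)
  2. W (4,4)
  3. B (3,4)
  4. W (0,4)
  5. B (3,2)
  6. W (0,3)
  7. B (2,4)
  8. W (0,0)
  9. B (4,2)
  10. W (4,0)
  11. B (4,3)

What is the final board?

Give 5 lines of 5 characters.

Answer: W..WW
.....
....B
.BB.B
W.BB.

Derivation:
Move 1: B@(3,1) -> caps B=0 W=0
Move 2: W@(4,4) -> caps B=0 W=0
Move 3: B@(3,4) -> caps B=0 W=0
Move 4: W@(0,4) -> caps B=0 W=0
Move 5: B@(3,2) -> caps B=0 W=0
Move 6: W@(0,3) -> caps B=0 W=0
Move 7: B@(2,4) -> caps B=0 W=0
Move 8: W@(0,0) -> caps B=0 W=0
Move 9: B@(4,2) -> caps B=0 W=0
Move 10: W@(4,0) -> caps B=0 W=0
Move 11: B@(4,3) -> caps B=1 W=0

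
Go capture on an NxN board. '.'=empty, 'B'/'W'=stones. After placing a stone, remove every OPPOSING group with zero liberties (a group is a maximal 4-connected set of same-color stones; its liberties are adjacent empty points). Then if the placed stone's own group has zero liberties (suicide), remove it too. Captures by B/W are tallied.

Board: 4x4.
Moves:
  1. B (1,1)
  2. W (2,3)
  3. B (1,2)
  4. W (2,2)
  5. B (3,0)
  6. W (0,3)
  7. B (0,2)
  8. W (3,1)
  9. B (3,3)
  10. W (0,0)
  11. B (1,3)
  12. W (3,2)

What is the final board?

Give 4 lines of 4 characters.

Answer: W.B.
.BBB
..WW
BWW.

Derivation:
Move 1: B@(1,1) -> caps B=0 W=0
Move 2: W@(2,3) -> caps B=0 W=0
Move 3: B@(1,2) -> caps B=0 W=0
Move 4: W@(2,2) -> caps B=0 W=0
Move 5: B@(3,0) -> caps B=0 W=0
Move 6: W@(0,3) -> caps B=0 W=0
Move 7: B@(0,2) -> caps B=0 W=0
Move 8: W@(3,1) -> caps B=0 W=0
Move 9: B@(3,3) -> caps B=0 W=0
Move 10: W@(0,0) -> caps B=0 W=0
Move 11: B@(1,3) -> caps B=1 W=0
Move 12: W@(3,2) -> caps B=1 W=1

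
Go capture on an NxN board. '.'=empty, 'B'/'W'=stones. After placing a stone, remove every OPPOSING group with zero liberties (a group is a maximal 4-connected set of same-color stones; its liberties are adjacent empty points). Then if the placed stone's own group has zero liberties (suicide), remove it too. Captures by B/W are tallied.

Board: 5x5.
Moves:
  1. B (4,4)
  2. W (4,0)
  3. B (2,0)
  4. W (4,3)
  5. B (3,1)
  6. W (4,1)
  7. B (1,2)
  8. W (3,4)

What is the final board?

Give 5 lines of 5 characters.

Move 1: B@(4,4) -> caps B=0 W=0
Move 2: W@(4,0) -> caps B=0 W=0
Move 3: B@(2,0) -> caps B=0 W=0
Move 4: W@(4,3) -> caps B=0 W=0
Move 5: B@(3,1) -> caps B=0 W=0
Move 6: W@(4,1) -> caps B=0 W=0
Move 7: B@(1,2) -> caps B=0 W=0
Move 8: W@(3,4) -> caps B=0 W=1

Answer: .....
..B..
B....
.B..W
WW.W.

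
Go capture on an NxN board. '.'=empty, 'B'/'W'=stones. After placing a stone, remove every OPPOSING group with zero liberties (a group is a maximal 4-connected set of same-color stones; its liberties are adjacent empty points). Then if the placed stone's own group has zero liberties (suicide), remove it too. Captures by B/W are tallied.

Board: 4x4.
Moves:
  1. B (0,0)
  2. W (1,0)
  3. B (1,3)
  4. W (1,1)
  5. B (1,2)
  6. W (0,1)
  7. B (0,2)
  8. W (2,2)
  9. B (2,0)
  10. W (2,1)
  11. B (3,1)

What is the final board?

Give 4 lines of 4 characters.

Answer: .WB.
WWBB
BWW.
.B..

Derivation:
Move 1: B@(0,0) -> caps B=0 W=0
Move 2: W@(1,0) -> caps B=0 W=0
Move 3: B@(1,3) -> caps B=0 W=0
Move 4: W@(1,1) -> caps B=0 W=0
Move 5: B@(1,2) -> caps B=0 W=0
Move 6: W@(0,1) -> caps B=0 W=1
Move 7: B@(0,2) -> caps B=0 W=1
Move 8: W@(2,2) -> caps B=0 W=1
Move 9: B@(2,0) -> caps B=0 W=1
Move 10: W@(2,1) -> caps B=0 W=1
Move 11: B@(3,1) -> caps B=0 W=1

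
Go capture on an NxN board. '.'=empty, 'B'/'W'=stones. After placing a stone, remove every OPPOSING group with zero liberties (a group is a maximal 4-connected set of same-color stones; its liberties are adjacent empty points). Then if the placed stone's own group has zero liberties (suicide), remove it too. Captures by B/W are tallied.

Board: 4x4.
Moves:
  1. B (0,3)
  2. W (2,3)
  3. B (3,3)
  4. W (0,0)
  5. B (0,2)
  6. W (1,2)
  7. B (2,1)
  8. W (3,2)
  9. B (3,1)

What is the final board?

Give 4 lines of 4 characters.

Answer: W.BB
..W.
.B.W
.BW.

Derivation:
Move 1: B@(0,3) -> caps B=0 W=0
Move 2: W@(2,3) -> caps B=0 W=0
Move 3: B@(3,3) -> caps B=0 W=0
Move 4: W@(0,0) -> caps B=0 W=0
Move 5: B@(0,2) -> caps B=0 W=0
Move 6: W@(1,2) -> caps B=0 W=0
Move 7: B@(2,1) -> caps B=0 W=0
Move 8: W@(3,2) -> caps B=0 W=1
Move 9: B@(3,1) -> caps B=0 W=1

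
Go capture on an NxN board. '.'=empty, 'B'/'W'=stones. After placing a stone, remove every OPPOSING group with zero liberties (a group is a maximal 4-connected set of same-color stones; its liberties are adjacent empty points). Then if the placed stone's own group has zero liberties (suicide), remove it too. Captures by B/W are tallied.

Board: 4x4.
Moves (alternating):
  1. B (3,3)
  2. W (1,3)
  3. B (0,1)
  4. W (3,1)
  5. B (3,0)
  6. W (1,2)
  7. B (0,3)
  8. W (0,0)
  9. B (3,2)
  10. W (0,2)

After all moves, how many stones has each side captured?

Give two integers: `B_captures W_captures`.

Move 1: B@(3,3) -> caps B=0 W=0
Move 2: W@(1,3) -> caps B=0 W=0
Move 3: B@(0,1) -> caps B=0 W=0
Move 4: W@(3,1) -> caps B=0 W=0
Move 5: B@(3,0) -> caps B=0 W=0
Move 6: W@(1,2) -> caps B=0 W=0
Move 7: B@(0,3) -> caps B=0 W=0
Move 8: W@(0,0) -> caps B=0 W=0
Move 9: B@(3,2) -> caps B=0 W=0
Move 10: W@(0,2) -> caps B=0 W=1

Answer: 0 1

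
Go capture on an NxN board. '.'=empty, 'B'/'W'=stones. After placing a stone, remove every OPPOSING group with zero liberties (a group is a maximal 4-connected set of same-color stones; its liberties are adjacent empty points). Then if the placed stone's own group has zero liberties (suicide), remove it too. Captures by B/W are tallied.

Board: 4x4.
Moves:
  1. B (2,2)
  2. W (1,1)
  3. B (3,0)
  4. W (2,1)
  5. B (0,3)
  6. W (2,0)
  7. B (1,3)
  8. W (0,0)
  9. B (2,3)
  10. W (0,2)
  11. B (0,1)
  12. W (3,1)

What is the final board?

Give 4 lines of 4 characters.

Answer: W.WB
.W.B
WWBB
.W..

Derivation:
Move 1: B@(2,2) -> caps B=0 W=0
Move 2: W@(1,1) -> caps B=0 W=0
Move 3: B@(3,0) -> caps B=0 W=0
Move 4: W@(2,1) -> caps B=0 W=0
Move 5: B@(0,3) -> caps B=0 W=0
Move 6: W@(2,0) -> caps B=0 W=0
Move 7: B@(1,3) -> caps B=0 W=0
Move 8: W@(0,0) -> caps B=0 W=0
Move 9: B@(2,3) -> caps B=0 W=0
Move 10: W@(0,2) -> caps B=0 W=0
Move 11: B@(0,1) -> caps B=0 W=0
Move 12: W@(3,1) -> caps B=0 W=1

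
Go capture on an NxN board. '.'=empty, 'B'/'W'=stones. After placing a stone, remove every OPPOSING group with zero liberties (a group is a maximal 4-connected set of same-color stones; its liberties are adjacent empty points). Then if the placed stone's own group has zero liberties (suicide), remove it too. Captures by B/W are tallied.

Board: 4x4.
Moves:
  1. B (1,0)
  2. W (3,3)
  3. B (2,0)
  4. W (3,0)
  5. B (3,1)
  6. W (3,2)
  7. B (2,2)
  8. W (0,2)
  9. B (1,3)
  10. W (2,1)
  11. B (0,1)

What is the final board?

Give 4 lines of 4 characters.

Move 1: B@(1,0) -> caps B=0 W=0
Move 2: W@(3,3) -> caps B=0 W=0
Move 3: B@(2,0) -> caps B=0 W=0
Move 4: W@(3,0) -> caps B=0 W=0
Move 5: B@(3,1) -> caps B=1 W=0
Move 6: W@(3,2) -> caps B=1 W=0
Move 7: B@(2,2) -> caps B=1 W=0
Move 8: W@(0,2) -> caps B=1 W=0
Move 9: B@(1,3) -> caps B=1 W=0
Move 10: W@(2,1) -> caps B=1 W=0
Move 11: B@(0,1) -> caps B=1 W=0

Answer: .BW.
B..B
BWB.
.BWW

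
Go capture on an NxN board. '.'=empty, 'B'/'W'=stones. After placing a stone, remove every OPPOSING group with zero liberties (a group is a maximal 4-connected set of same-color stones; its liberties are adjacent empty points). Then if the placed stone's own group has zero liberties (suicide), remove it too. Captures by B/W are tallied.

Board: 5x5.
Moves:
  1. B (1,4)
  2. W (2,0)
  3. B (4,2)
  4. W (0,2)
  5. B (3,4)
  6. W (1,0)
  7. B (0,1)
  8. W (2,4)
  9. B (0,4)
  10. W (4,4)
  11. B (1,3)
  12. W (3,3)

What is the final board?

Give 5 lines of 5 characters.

Answer: .BW.B
W..BB
W...W
...W.
..B.W

Derivation:
Move 1: B@(1,4) -> caps B=0 W=0
Move 2: W@(2,0) -> caps B=0 W=0
Move 3: B@(4,2) -> caps B=0 W=0
Move 4: W@(0,2) -> caps B=0 W=0
Move 5: B@(3,4) -> caps B=0 W=0
Move 6: W@(1,0) -> caps B=0 W=0
Move 7: B@(0,1) -> caps B=0 W=0
Move 8: W@(2,4) -> caps B=0 W=0
Move 9: B@(0,4) -> caps B=0 W=0
Move 10: W@(4,4) -> caps B=0 W=0
Move 11: B@(1,3) -> caps B=0 W=0
Move 12: W@(3,3) -> caps B=0 W=1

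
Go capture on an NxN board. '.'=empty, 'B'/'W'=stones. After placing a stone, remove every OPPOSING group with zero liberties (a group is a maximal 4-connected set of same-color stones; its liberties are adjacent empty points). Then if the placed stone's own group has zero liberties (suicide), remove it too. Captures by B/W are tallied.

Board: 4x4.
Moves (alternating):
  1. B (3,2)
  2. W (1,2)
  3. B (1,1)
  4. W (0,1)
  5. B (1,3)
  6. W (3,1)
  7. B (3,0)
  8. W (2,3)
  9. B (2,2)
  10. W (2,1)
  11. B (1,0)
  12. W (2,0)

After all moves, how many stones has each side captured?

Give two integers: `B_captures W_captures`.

Move 1: B@(3,2) -> caps B=0 W=0
Move 2: W@(1,2) -> caps B=0 W=0
Move 3: B@(1,1) -> caps B=0 W=0
Move 4: W@(0,1) -> caps B=0 W=0
Move 5: B@(1,3) -> caps B=0 W=0
Move 6: W@(3,1) -> caps B=0 W=0
Move 7: B@(3,0) -> caps B=0 W=0
Move 8: W@(2,3) -> caps B=0 W=0
Move 9: B@(2,2) -> caps B=0 W=0
Move 10: W@(2,1) -> caps B=0 W=0
Move 11: B@(1,0) -> caps B=0 W=0
Move 12: W@(2,0) -> caps B=0 W=1

Answer: 0 1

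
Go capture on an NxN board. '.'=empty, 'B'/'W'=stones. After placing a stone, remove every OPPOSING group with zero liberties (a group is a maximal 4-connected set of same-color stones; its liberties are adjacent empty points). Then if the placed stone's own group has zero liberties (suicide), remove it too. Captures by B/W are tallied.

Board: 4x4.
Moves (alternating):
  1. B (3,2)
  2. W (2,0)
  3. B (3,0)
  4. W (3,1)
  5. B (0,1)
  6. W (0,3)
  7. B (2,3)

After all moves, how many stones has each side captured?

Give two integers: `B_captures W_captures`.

Answer: 0 1

Derivation:
Move 1: B@(3,2) -> caps B=0 W=0
Move 2: W@(2,0) -> caps B=0 W=0
Move 3: B@(3,0) -> caps B=0 W=0
Move 4: W@(3,1) -> caps B=0 W=1
Move 5: B@(0,1) -> caps B=0 W=1
Move 6: W@(0,3) -> caps B=0 W=1
Move 7: B@(2,3) -> caps B=0 W=1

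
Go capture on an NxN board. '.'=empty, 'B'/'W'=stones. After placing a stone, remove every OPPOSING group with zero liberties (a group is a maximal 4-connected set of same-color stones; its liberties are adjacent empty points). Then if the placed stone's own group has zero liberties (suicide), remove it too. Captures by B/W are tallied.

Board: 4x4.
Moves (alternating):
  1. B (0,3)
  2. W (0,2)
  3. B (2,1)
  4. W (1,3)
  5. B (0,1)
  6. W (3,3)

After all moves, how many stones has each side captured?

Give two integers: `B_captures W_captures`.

Move 1: B@(0,3) -> caps B=0 W=0
Move 2: W@(0,2) -> caps B=0 W=0
Move 3: B@(2,1) -> caps B=0 W=0
Move 4: W@(1,3) -> caps B=0 W=1
Move 5: B@(0,1) -> caps B=0 W=1
Move 6: W@(3,3) -> caps B=0 W=1

Answer: 0 1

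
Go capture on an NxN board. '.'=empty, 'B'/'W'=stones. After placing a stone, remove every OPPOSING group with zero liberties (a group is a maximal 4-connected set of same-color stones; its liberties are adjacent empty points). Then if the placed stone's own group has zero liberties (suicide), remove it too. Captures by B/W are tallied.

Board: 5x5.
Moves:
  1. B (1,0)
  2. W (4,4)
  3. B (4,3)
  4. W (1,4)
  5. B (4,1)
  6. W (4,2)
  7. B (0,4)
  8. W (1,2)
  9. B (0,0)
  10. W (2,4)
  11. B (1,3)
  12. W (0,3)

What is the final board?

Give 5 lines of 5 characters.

Move 1: B@(1,0) -> caps B=0 W=0
Move 2: W@(4,4) -> caps B=0 W=0
Move 3: B@(4,3) -> caps B=0 W=0
Move 4: W@(1,4) -> caps B=0 W=0
Move 5: B@(4,1) -> caps B=0 W=0
Move 6: W@(4,2) -> caps B=0 W=0
Move 7: B@(0,4) -> caps B=0 W=0
Move 8: W@(1,2) -> caps B=0 W=0
Move 9: B@(0,0) -> caps B=0 W=0
Move 10: W@(2,4) -> caps B=0 W=0
Move 11: B@(1,3) -> caps B=0 W=0
Move 12: W@(0,3) -> caps B=0 W=1

Answer: B..W.
B.WBW
....W
.....
.BWBW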